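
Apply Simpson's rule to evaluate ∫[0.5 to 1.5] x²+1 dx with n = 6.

f(x) = x²+1
a = 0.5, b = 1.5, n = 6
h = (b - a)/n = 0.166667

Simpson's rule: (h/3)[f(x₀) + 4f(x₁) + 2f(x₂) + ... + f(xₙ)]

x_0 = 0.5000, f(x_0) = 1.250000, coefficient = 1
x_1 = 0.6667, f(x_1) = 1.444444, coefficient = 4
x_2 = 0.8333, f(x_2) = 1.694444, coefficient = 2
x_3 = 1.0000, f(x_3) = 2.000000, coefficient = 4
x_4 = 1.1667, f(x_4) = 2.361111, coefficient = 2
x_5 = 1.3333, f(x_5) = 2.777778, coefficient = 4
x_6 = 1.5000, f(x_6) = 3.250000, coefficient = 1

I ≈ (0.166667/3) × 37.500000 = 2.083333
Exact value: 2.083333
Error: 0.000000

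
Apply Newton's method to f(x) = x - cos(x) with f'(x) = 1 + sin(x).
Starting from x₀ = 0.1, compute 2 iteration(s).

f(x) = x - cos(x)
f'(x) = 1 + sin(x)
x₀ = 0.1

Newton-Raphson formula: x_{n+1} = x_n - f(x_n)/f'(x_n)

Iteration 1:
  f(0.100000) = -0.895004
  f'(0.100000) = 1.099833
  x_1 = 0.100000 - (-0.895004)/1.099833 = 0.913763
Iteration 2:
  f(0.913763) = 0.302993
  f'(0.913763) = 1.791808
  x_2 = 0.913763 - 0.302993/1.791808 = 0.744664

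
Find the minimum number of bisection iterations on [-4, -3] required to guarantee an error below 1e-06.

We need (b-a)/2^n ≤ 1e-06
(-3 - (-4))/2^n ≤ 1e-06
1/2^n ≤ 1e-06
2^n ≥ 1000000
n ≥ log₂(1000000) = 19.93
n ≥ 20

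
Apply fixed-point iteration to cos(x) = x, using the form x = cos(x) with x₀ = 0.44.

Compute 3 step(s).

Equation: cos(x) = x
Fixed-point form: x = cos(x)
x₀ = 0.44

x_1 = g(0.440000) = 0.904752
x_2 = g(0.904752) = 0.617881
x_3 = g(0.617881) = 0.815108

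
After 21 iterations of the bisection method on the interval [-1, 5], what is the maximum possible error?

Bisection error bound: |error| ≤ (b-a)/2^n
|error| ≤ (5 - (-1))/2^21 = 6/2^21
|error| ≤ 0.0000028610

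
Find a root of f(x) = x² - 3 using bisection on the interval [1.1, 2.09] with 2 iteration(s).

f(x) = x² - 3
Initial interval: [1.1, 2.09]

Iteration 1:
  c_1 = (1.100000 + 2.090000)/2 = 1.595000
  f(c_1) = f(1.595000) = -0.455975
  f(a) × f(c) ≥ 0, new interval: [1.595000, 2.090000]
Iteration 2:
  c_2 = (1.595000 + 2.090000)/2 = 1.842500
  f(c_2) = f(1.842500) = 0.394806
  f(a) × f(c) < 0, new interval: [1.595000, 1.842500]

After 2 iteration(s), the approximation is c_2 = 1.842500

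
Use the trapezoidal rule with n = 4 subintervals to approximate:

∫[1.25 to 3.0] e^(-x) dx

f(x) = e^(-x)
a = 1.25, b = 3.0, n = 4
h = (b - a)/n = 0.437500

Trapezoidal rule: (h/2)[f(x₀) + 2f(x₁) + 2f(x₂) + ... + f(xₙ)]

x_0 = 1.2500, f(x_0) = 0.286505, coefficient = 1
x_1 = 1.6875, f(x_1) = 0.184981, coefficient = 2
x_2 = 2.1250, f(x_2) = 0.119433, coefficient = 2
x_3 = 2.5625, f(x_3) = 0.077112, coefficient = 2
x_4 = 3.0000, f(x_4) = 0.049787, coefficient = 1

I ≈ (0.437500/2) × 1.099344 = 0.240482
Exact value: 0.236718
Error: 0.003764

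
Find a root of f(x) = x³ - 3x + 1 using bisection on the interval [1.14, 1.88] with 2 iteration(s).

f(x) = x³ - 3x + 1
Initial interval: [1.14, 1.88]

Iteration 1:
  c_1 = (1.140000 + 1.880000)/2 = 1.510000
  f(c_1) = f(1.510000) = -0.087049
  f(a) × f(c) ≥ 0, new interval: [1.510000, 1.880000]
Iteration 2:
  c_2 = (1.510000 + 1.880000)/2 = 1.695000
  f(c_2) = f(1.695000) = 0.784777
  f(a) × f(c) < 0, new interval: [1.510000, 1.695000]

After 2 iteration(s), the approximation is c_2 = 1.695000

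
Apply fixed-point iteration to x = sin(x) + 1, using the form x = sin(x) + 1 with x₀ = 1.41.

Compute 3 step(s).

Equation: x = sin(x) + 1
Fixed-point form: x = sin(x) + 1
x₀ = 1.41

x_1 = g(1.410000) = 1.987100
x_2 = g(1.987100) = 1.914590
x_3 = g(1.914590) = 1.941483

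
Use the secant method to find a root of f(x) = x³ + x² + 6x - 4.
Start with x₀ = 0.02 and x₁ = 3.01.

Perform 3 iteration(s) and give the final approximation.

f(x) = x³ + x² + 6x - 4
x₀ = 0.02, x₁ = 3.01

Secant formula: x_{n+1} = x_n - f(x_n)(x_n - x_{n-1})/(f(x_n) - f(x_{n-1}))

Iteration 1:
  f(0.020000) = -3.879592
  f(3.010000) = 50.391001
  x_2 = 3.010000 - 50.391001×(3.010000 - 0.020000)/(50.391001 - (-3.879592))
       = 0.233743
Iteration 2:
  f(3.010000) = 50.391001
  f(0.233743) = -2.530133
  x_3 = 0.233743 - (-2.530133)×(0.233743 - 3.010000)/(-2.530133 - 50.391001)
       = 0.366475
Iteration 3:
  f(0.233743) = -2.530133
  f(0.366475) = -1.617628
  x_4 = 0.366475 - (-1.617628)×(0.366475 - 0.233743)/(-1.617628 - (-2.530133))
       = 0.601772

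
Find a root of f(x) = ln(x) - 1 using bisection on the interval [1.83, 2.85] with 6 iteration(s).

f(x) = ln(x) - 1
Initial interval: [1.83, 2.85]

Iteration 1:
  c_1 = (1.830000 + 2.850000)/2 = 2.340000
  f(c_1) = f(2.340000) = -0.149849
  f(a) × f(c) ≥ 0, new interval: [2.340000, 2.850000]
Iteration 2:
  c_2 = (2.340000 + 2.850000)/2 = 2.595000
  f(c_2) = f(2.595000) = -0.046413
  f(a) × f(c) ≥ 0, new interval: [2.595000, 2.850000]
Iteration 3:
  c_3 = (2.595000 + 2.850000)/2 = 2.722500
  f(c_3) = f(2.722500) = 0.001551
  f(a) × f(c) < 0, new interval: [2.595000, 2.722500]
Iteration 4:
  c_4 = (2.595000 + 2.722500)/2 = 2.658750
  f(c_4) = f(2.658750) = -0.022144
  f(a) × f(c) ≥ 0, new interval: [2.658750, 2.722500]
Iteration 5:
  c_5 = (2.658750 + 2.722500)/2 = 2.690625
  f(c_5) = f(2.690625) = -0.010226
  f(a) × f(c) ≥ 0, new interval: [2.690625, 2.722500]
Iteration 6:
  c_6 = (2.690625 + 2.722500)/2 = 2.706562
  f(c_6) = f(2.706562) = -0.004321
  f(a) × f(c) ≥ 0, new interval: [2.706562, 2.722500]

After 6 iteration(s), the approximation is c_6 = 2.706562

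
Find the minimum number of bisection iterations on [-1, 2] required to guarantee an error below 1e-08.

We need (b-a)/2^n ≤ 1e-08
(2 - (-1))/2^n ≤ 1e-08
3/2^n ≤ 1e-08
2^n ≥ 300000000
n ≥ log₂(300000000) = 28.16
n ≥ 29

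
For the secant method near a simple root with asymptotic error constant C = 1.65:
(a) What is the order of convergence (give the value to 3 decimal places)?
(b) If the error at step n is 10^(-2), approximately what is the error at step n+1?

(a) Secant method has superlinear convergence with order φ = (1+√5)/2 ≈ 1.618.
    This means |e_{n+1}| ≈ C|e_n|^1.618.

(b) With |e_n| = 10^(-2) and C = 1.65:
    |e_{n+1}| ≈ 1.65 × (10^(-2))^1.618 = 1.65 × 10^(-3.24)

(a) ≈ 1.618 (golden ratio); (b) |e_{n+1}| ≈ 9.581e-04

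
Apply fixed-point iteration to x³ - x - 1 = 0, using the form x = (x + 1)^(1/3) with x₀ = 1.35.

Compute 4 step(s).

Equation: x³ - x - 1 = 0
Fixed-point form: x = (x + 1)^(1/3)
x₀ = 1.35

x_1 = g(1.350000) = 1.329503
x_2 = g(1.329503) = 1.325626
x_3 = g(1.325626) = 1.324890
x_4 = g(1.324890) = 1.324751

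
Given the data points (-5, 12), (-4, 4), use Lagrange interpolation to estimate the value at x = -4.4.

Lagrange interpolation formula:
P(x) = Σ yᵢ × Lᵢ(x)
where Lᵢ(x) = Π_{j≠i} (x - xⱼ)/(xᵢ - xⱼ)

L_0(-4.4) = (-4.4 - (-4))/(-5 - (-4)) = 0.400000
L_1(-4.4) = (-4.4 - (-5))/(-4 - (-5)) = 0.600000

P(-4.4) = 12×L_0(-4.4) + 4×L_1(-4.4)
P(-4.4) = 7.200000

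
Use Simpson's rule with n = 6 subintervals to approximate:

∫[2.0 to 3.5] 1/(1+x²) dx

f(x) = 1/(1+x²)
a = 2.0, b = 3.5, n = 6
h = (b - a)/n = 0.250000

Simpson's rule: (h/3)[f(x₀) + 4f(x₁) + 2f(x₂) + ... + f(xₙ)]

x_0 = 2.0000, f(x_0) = 0.200000, coefficient = 1
x_1 = 2.2500, f(x_1) = 0.164948, coefficient = 4
x_2 = 2.5000, f(x_2) = 0.137931, coefficient = 2
x_3 = 2.7500, f(x_3) = 0.116788, coefficient = 4
x_4 = 3.0000, f(x_4) = 0.100000, coefficient = 2
x_5 = 3.2500, f(x_5) = 0.086486, coefficient = 4
x_6 = 3.5000, f(x_6) = 0.075472, coefficient = 1

I ≈ (0.250000/3) × 2.224227 = 0.185352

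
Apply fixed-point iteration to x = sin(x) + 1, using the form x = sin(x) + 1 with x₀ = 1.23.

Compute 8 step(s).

Equation: x = sin(x) + 1
Fixed-point form: x = sin(x) + 1
x₀ = 1.23

x_1 = g(1.230000) = 1.942489
x_2 = g(1.942489) = 1.931714
x_3 = g(1.931714) = 1.935573
x_4 = g(1.935573) = 1.934203
x_5 = g(1.934203) = 1.934691
x_6 = g(1.934691) = 1.934518
x_7 = g(1.934518) = 1.934579
x_8 = g(1.934579) = 1.934557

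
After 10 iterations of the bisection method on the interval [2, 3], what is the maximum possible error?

Bisection error bound: |error| ≤ (b-a)/2^n
|error| ≤ (3 - 2)/2^10 = 1/2^10
|error| ≤ 0.0009765625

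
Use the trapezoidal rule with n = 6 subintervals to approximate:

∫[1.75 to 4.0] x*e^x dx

f(x) = x*e^x
a = 1.75, b = 4.0, n = 6
h = (b - a)/n = 0.375000

Trapezoidal rule: (h/2)[f(x₀) + 2f(x₁) + 2f(x₂) + ... + f(xₙ)]

x_0 = 1.7500, f(x_0) = 10.070555, coefficient = 1
x_1 = 2.1250, f(x_1) = 17.792407, coefficient = 2
x_2 = 2.5000, f(x_2) = 30.456235, coefficient = 2
x_3 = 2.8750, f(x_3) = 50.960594, coefficient = 2
x_4 = 3.2500, f(x_4) = 83.818605, coefficient = 2
x_5 = 3.6250, f(x_5) = 136.027121, coefficient = 2
x_6 = 4.0000, f(x_6) = 218.392600, coefficient = 1

I ≈ (0.375000/2) × 866.573080 = 162.482453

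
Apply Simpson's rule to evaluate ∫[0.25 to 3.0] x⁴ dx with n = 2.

f(x) = x⁴
a = 0.25, b = 3.0, n = 2
h = (b - a)/n = 1.375000

Simpson's rule: (h/3)[f(x₀) + 4f(x₁) + 2f(x₂) + ... + f(xₙ)]

x_0 = 0.2500, f(x_0) = 0.003906, coefficient = 1
x_1 = 1.6250, f(x_1) = 6.972900, coefficient = 4
x_2 = 3.0000, f(x_2) = 81.000000, coefficient = 1

I ≈ (1.375000/3) × 108.895508 = 49.910441
Exact value: 48.599805
Error: 1.310636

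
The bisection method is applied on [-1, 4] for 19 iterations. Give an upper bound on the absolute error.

Bisection error bound: |error| ≤ (b-a)/2^n
|error| ≤ (4 - (-1))/2^19 = 5/2^19
|error| ≤ 0.0000095367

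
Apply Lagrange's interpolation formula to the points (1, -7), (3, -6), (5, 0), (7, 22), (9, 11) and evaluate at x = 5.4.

Lagrange interpolation formula:
P(x) = Σ yᵢ × Lᵢ(x)
where Lᵢ(x) = Π_{j≠i} (x - xⱼ)/(xᵢ - xⱼ)

L_0(5.4) = (5.4 - 3)/(1 - 3) × (5.4 - 5)/(1 - 5) × (5.4 - 7)/(1 - 7) × (5.4 - 9)/(1 - 9) = 0.014400
L_1(5.4) = (5.4 - 1)/(3 - 1) × (5.4 - 5)/(3 - 5) × (5.4 - 7)/(3 - 7) × (5.4 - 9)/(3 - 9) = -0.105600
L_2(5.4) = (5.4 - 1)/(5 - 1) × (5.4 - 3)/(5 - 3) × (5.4 - 7)/(5 - 7) × (5.4 - 9)/(5 - 9) = 0.950400
L_3(5.4) = (5.4 - 1)/(7 - 1) × (5.4 - 3)/(7 - 3) × (5.4 - 5)/(7 - 5) × (5.4 - 9)/(7 - 9) = 0.158400
L_4(5.4) = (5.4 - 1)/(9 - 1) × (5.4 - 3)/(9 - 3) × (5.4 - 5)/(9 - 5) × (5.4 - 7)/(9 - 7) = -0.017600

P(5.4) = (-7)×L_0(5.4) + (-6)×L_1(5.4) + 0×L_2(5.4) + 22×L_3(5.4) + 11×L_4(5.4)
P(5.4) = 3.824000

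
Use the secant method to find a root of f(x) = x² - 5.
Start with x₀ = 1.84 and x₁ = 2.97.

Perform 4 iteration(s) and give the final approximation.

f(x) = x² - 5
x₀ = 1.84, x₁ = 2.97

Secant formula: x_{n+1} = x_n - f(x_n)(x_n - x_{n-1})/(f(x_n) - f(x_{n-1}))

Iteration 1:
  f(1.840000) = -1.614400
  f(2.970000) = 3.820900
  x_2 = 2.970000 - 3.820900×(2.970000 - 1.840000)/(3.820900 - (-1.614400))
       = 2.175634
Iteration 2:
  f(2.970000) = 3.820900
  f(2.175634) = -0.266616
  x_3 = 2.175634 - (-0.266616)×(2.175634 - 2.970000)/(-0.266616 - 3.820900)
       = 2.227448
Iteration 3:
  f(2.175634) = -0.266616
  f(2.227448) = -0.038475
  x_4 = 2.227448 - (-0.038475)×(2.227448 - 2.175634)/(-0.038475 - (-0.266616))
       = 2.236186
Iteration 4:
  f(2.227448) = -0.038475
  f(2.236186) = 0.000529
  x_5 = 2.236186 - 0.000529×(2.236186 - 2.227448)/(0.000529 - (-0.038475))
       = 2.236068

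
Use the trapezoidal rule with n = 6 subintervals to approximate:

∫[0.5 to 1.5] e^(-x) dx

f(x) = e^(-x)
a = 0.5, b = 1.5, n = 6
h = (b - a)/n = 0.166667

Trapezoidal rule: (h/2)[f(x₀) + 2f(x₁) + 2f(x₂) + ... + f(xₙ)]

x_0 = 0.5000, f(x_0) = 0.606531, coefficient = 1
x_1 = 0.6667, f(x_1) = 0.513417, coefficient = 2
x_2 = 0.8333, f(x_2) = 0.434598, coefficient = 2
x_3 = 1.0000, f(x_3) = 0.367879, coefficient = 2
x_4 = 1.1667, f(x_4) = 0.311403, coefficient = 2
x_5 = 1.3333, f(x_5) = 0.263597, coefficient = 2
x_6 = 1.5000, f(x_6) = 0.223130, coefficient = 1

I ≈ (0.166667/2) × 4.611451 = 0.384288
Exact value: 0.383400
Error: 0.000887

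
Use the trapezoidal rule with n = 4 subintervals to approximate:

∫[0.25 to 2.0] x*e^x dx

f(x) = x*e^x
a = 0.25, b = 2.0, n = 4
h = (b - a)/n = 0.437500

Trapezoidal rule: (h/2)[f(x₀) + 2f(x₁) + 2f(x₂) + ... + f(xₙ)]

x_0 = 0.2500, f(x_0) = 0.321006, coefficient = 1
x_1 = 0.6875, f(x_1) = 1.367257, coefficient = 2
x_2 = 1.1250, f(x_2) = 3.465244, coefficient = 2
x_3 = 1.5625, f(x_3) = 7.454271, coefficient = 2
x_4 = 2.0000, f(x_4) = 14.778112, coefficient = 1

I ≈ (0.437500/2) × 39.672662 = 8.678395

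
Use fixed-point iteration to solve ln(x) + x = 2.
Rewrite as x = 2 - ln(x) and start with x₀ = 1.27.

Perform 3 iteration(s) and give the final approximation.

Equation: ln(x) + x = 2
Fixed-point form: x = 2 - ln(x)
x₀ = 1.27

x_1 = g(1.270000) = 1.760983
x_2 = g(1.760983) = 1.434128
x_3 = g(1.434128) = 1.639443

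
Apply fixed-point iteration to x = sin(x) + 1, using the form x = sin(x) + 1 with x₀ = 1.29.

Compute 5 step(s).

Equation: x = sin(x) + 1
Fixed-point form: x = sin(x) + 1
x₀ = 1.29

x_1 = g(1.290000) = 1.960835
x_2 = g(1.960835) = 1.924894
x_3 = g(1.924894) = 1.937960
x_4 = g(1.937960) = 1.933349
x_5 = g(1.933349) = 1.934994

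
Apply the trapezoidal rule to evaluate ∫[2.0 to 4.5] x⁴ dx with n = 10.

f(x) = x⁴
a = 2.0, b = 4.5, n = 10
h = (b - a)/n = 0.250000

Trapezoidal rule: (h/2)[f(x₀) + 2f(x₁) + 2f(x₂) + ... + f(xₙ)]

x_0 = 2.0000, f(x_0) = 16.000000, coefficient = 1
x_1 = 2.2500, f(x_1) = 25.628906, coefficient = 2
x_2 = 2.5000, f(x_2) = 39.062500, coefficient = 2
x_3 = 2.7500, f(x_3) = 57.191406, coefficient = 2
x_4 = 3.0000, f(x_4) = 81.000000, coefficient = 2
x_5 = 3.2500, f(x_5) = 111.566406, coefficient = 2
x_6 = 3.5000, f(x_6) = 150.062500, coefficient = 2
x_7 = 3.7500, f(x_7) = 197.753906, coefficient = 2
x_8 = 4.0000, f(x_8) = 256.000000, coefficient = 2
x_9 = 4.2500, f(x_9) = 326.253906, coefficient = 2
x_10 = 4.5000, f(x_10) = 410.062500, coefficient = 1

I ≈ (0.250000/2) × 2915.101562 = 364.387695
Exact value: 362.656250
Error: 1.731445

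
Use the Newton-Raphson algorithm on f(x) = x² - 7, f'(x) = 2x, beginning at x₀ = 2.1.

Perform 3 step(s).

f(x) = x² - 7
f'(x) = 2x
x₀ = 2.1

Newton-Raphson formula: x_{n+1} = x_n - f(x_n)/f'(x_n)

Iteration 1:
  f(2.100000) = -2.590000
  f'(2.100000) = 4.200000
  x_1 = 2.100000 - (-2.590000)/4.200000 = 2.716667
Iteration 2:
  f(2.716667) = 0.380278
  f'(2.716667) = 5.433333
  x_2 = 2.716667 - 0.380278/5.433333 = 2.646677
Iteration 3:
  f(2.646677) = 0.004899
  f'(2.646677) = 5.293354
  x_3 = 2.646677 - 0.004899/5.293354 = 2.645751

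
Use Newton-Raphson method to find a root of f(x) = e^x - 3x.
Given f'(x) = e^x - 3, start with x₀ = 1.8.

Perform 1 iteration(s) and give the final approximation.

f(x) = e^x - 3x
f'(x) = e^x - 3
x₀ = 1.8

Newton-Raphson formula: x_{n+1} = x_n - f(x_n)/f'(x_n)

Iteration 1:
  f(1.800000) = 0.649647
  f'(1.800000) = 3.049647
  x_1 = 1.800000 - 0.649647/3.049647 = 1.586976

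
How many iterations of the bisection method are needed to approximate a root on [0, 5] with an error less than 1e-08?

We need (b-a)/2^n ≤ 1e-08
(5 - 0)/2^n ≤ 1e-08
5/2^n ≤ 1e-08
2^n ≥ 500000000
n ≥ log₂(500000000) = 28.90
n ≥ 29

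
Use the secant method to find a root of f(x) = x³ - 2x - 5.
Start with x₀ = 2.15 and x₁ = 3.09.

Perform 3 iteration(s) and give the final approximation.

f(x) = x³ - 2x - 5
x₀ = 2.15, x₁ = 3.09

Secant formula: x_{n+1} = x_n - f(x_n)(x_n - x_{n-1})/(f(x_n) - f(x_{n-1}))

Iteration 1:
  f(2.150000) = 0.638375
  f(3.090000) = 18.323629
  x_2 = 3.090000 - 18.323629×(3.090000 - 2.150000)/(18.323629 - 0.638375)
       = 2.116069
Iteration 2:
  f(3.090000) = 18.323629
  f(2.116069) = 0.243090
  x_3 = 2.116069 - 0.243090×(2.116069 - 3.090000)/(0.243090 - 18.323629)
       = 2.102975
Iteration 3:
  f(2.116069) = 0.243090
  f(2.102975) = 0.094465
  x_4 = 2.102975 - 0.094465×(2.102975 - 2.116069)/(0.094465 - 0.243090)
       = 2.094652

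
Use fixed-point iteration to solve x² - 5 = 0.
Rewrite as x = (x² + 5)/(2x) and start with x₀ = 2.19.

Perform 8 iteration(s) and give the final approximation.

Equation: x² - 5 = 0
Fixed-point form: x = (x² + 5)/(2x)
x₀ = 2.19

x_1 = g(2.190000) = 2.236553
x_2 = g(2.236553) = 2.236068
x_3 = g(2.236068) = 2.236068
x_4 = g(2.236068) = 2.236068
x_5 = g(2.236068) = 2.236068
x_6 = g(2.236068) = 2.236068
x_7 = g(2.236068) = 2.236068
x_8 = g(2.236068) = 2.236068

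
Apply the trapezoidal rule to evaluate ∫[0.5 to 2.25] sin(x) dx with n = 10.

f(x) = sin(x)
a = 0.5, b = 2.25, n = 10
h = (b - a)/n = 0.175000

Trapezoidal rule: (h/2)[f(x₀) + 2f(x₁) + 2f(x₂) + ... + f(xₙ)]

x_0 = 0.5000, f(x_0) = 0.479426, coefficient = 1
x_1 = 0.6750, f(x_1) = 0.624897, coefficient = 2
x_2 = 0.8500, f(x_2) = 0.751280, coefficient = 2
x_3 = 1.0250, f(x_3) = 0.854714, coefficient = 2
x_4 = 1.2000, f(x_4) = 0.932039, coefficient = 2
x_5 = 1.3750, f(x_5) = 0.980893, coefficient = 2
x_6 = 1.5500, f(x_6) = 0.999784, coefficient = 2
x_7 = 1.7250, f(x_7) = 0.988134, coefficient = 2
x_8 = 1.9000, f(x_8) = 0.946300, coefficient = 2
x_9 = 2.0750, f(x_9) = 0.875559, coefficient = 2
x_10 = 2.2500, f(x_10) = 0.778073, coefficient = 1

I ≈ (0.175000/2) × 17.164702 = 1.501911
Exact value: 1.505756
Error: 0.003845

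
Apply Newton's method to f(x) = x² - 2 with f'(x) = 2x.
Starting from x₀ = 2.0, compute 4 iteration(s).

f(x) = x² - 2
f'(x) = 2x
x₀ = 2.0

Newton-Raphson formula: x_{n+1} = x_n - f(x_n)/f'(x_n)

Iteration 1:
  f(2.000000) = 2.000000
  f'(2.000000) = 4.000000
  x_1 = 2.000000 - 2.000000/4.000000 = 1.500000
Iteration 2:
  f(1.500000) = 0.250000
  f'(1.500000) = 3.000000
  x_2 = 1.500000 - 0.250000/3.000000 = 1.416667
Iteration 3:
  f(1.416667) = 0.006944
  f'(1.416667) = 2.833333
  x_3 = 1.416667 - 0.006944/2.833333 = 1.414216
Iteration 4:
  f(1.414216) = 0.000006
  f'(1.414216) = 2.828431
  x_4 = 1.414216 - 0.000006/2.828431 = 1.414214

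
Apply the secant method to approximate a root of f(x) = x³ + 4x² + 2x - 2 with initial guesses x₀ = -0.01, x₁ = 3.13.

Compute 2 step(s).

f(x) = x³ + 4x² + 2x - 2
x₀ = -0.01, x₁ = 3.13

Secant formula: x_{n+1} = x_n - f(x_n)(x_n - x_{n-1})/(f(x_n) - f(x_{n-1}))

Iteration 1:
  f(-0.010000) = -2.019601
  f(3.130000) = 74.111897
  x_2 = 3.130000 - 74.111897×(3.130000 - (-0.010000))/(74.111897 - (-2.019601))
       = 0.073297
Iteration 2:
  f(3.130000) = 74.111897
  f(0.073297) = -1.831522
  x_3 = 0.073297 - (-1.831522)×(0.073297 - 3.130000)/(-1.831522 - 74.111897)
       = 0.147016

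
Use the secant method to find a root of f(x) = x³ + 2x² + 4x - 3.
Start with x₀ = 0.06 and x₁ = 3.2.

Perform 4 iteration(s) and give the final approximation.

f(x) = x³ + 2x² + 4x - 3
x₀ = 0.06, x₁ = 3.2

Secant formula: x_{n+1} = x_n - f(x_n)(x_n - x_{n-1})/(f(x_n) - f(x_{n-1}))

Iteration 1:
  f(0.060000) = -2.752584
  f(3.200000) = 63.048000
  x_2 = 3.200000 - 63.048000×(3.200000 - 0.060000)/(63.048000 - (-2.752584))
       = 0.191353
Iteration 2:
  f(3.200000) = 63.048000
  f(0.191353) = -2.154349
  x_3 = 0.191353 - (-2.154349)×(0.191353 - 3.200000)/(-2.154349 - 63.048000)
       = 0.290762
Iteration 3:
  f(0.191353) = -2.154349
  f(0.290762) = -1.643286
  x_4 = 0.290762 - (-1.643286)×(0.290762 - 0.191353)/(-1.643286 - (-2.154349))
       = 0.610403
Iteration 4:
  f(0.290762) = -1.643286
  f(0.610403) = 0.414230
  x_5 = 0.610403 - 0.414230×(0.610403 - 0.290762)/(0.414230 - (-1.643286))
       = 0.546051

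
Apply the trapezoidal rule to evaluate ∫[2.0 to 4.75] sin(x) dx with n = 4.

f(x) = sin(x)
a = 2.0, b = 4.75, n = 4
h = (b - a)/n = 0.687500

Trapezoidal rule: (h/2)[f(x₀) + 2f(x₁) + 2f(x₂) + ... + f(xₙ)]

x_0 = 2.0000, f(x_0) = 0.909297, coefficient = 1
x_1 = 2.6875, f(x_1) = 0.438647, coefficient = 2
x_2 = 3.3750, f(x_2) = -0.231294, coefficient = 2
x_3 = 4.0625, f(x_3) = -0.796151, coefficient = 2
x_4 = 4.7500, f(x_4) = -0.999293, coefficient = 1

I ≈ (0.687500/2) × -1.267591 = -0.435734
Exact value: -0.453749
Error: 0.018015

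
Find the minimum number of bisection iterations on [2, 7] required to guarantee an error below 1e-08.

We need (b-a)/2^n ≤ 1e-08
(7 - 2)/2^n ≤ 1e-08
5/2^n ≤ 1e-08
2^n ≥ 500000000
n ≥ log₂(500000000) = 28.90
n ≥ 29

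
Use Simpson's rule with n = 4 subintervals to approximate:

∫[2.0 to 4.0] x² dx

f(x) = x²
a = 2.0, b = 4.0, n = 4
h = (b - a)/n = 0.500000

Simpson's rule: (h/3)[f(x₀) + 4f(x₁) + 2f(x₂) + ... + f(xₙ)]

x_0 = 2.0000, f(x_0) = 4.000000, coefficient = 1
x_1 = 2.5000, f(x_1) = 6.250000, coefficient = 4
x_2 = 3.0000, f(x_2) = 9.000000, coefficient = 2
x_3 = 3.5000, f(x_3) = 12.250000, coefficient = 4
x_4 = 4.0000, f(x_4) = 16.000000, coefficient = 1

I ≈ (0.500000/3) × 112.000000 = 18.666667
Exact value: 18.666667
Error: 0.000000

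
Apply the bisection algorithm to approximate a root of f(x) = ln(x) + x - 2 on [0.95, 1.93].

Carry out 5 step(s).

f(x) = ln(x) + x - 2
Initial interval: [0.95, 1.93]

Iteration 1:
  c_1 = (0.950000 + 1.930000)/2 = 1.440000
  f(c_1) = f(1.440000) = -0.195357
  f(a) × f(c) ≥ 0, new interval: [1.440000, 1.930000]
Iteration 2:
  c_2 = (1.440000 + 1.930000)/2 = 1.685000
  f(c_2) = f(1.685000) = 0.206766
  f(a) × f(c) < 0, new interval: [1.440000, 1.685000]
Iteration 3:
  c_3 = (1.440000 + 1.685000)/2 = 1.562500
  f(c_3) = f(1.562500) = 0.008787
  f(a) × f(c) < 0, new interval: [1.440000, 1.562500]
Iteration 4:
  c_4 = (1.440000 + 1.562500)/2 = 1.501250
  f(c_4) = f(1.501250) = -0.092452
  f(a) × f(c) ≥ 0, new interval: [1.501250, 1.562500]
Iteration 5:
  c_5 = (1.501250 + 1.562500)/2 = 1.531875
  f(c_5) = f(1.531875) = -0.041633
  f(a) × f(c) ≥ 0, new interval: [1.531875, 1.562500]

After 5 iteration(s), the approximation is c_5 = 1.531875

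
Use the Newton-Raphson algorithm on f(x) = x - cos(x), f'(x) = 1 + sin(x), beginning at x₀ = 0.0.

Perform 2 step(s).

f(x) = x - cos(x)
f'(x) = 1 + sin(x)
x₀ = 0.0

Newton-Raphson formula: x_{n+1} = x_n - f(x_n)/f'(x_n)

Iteration 1:
  f(0.000000) = -1.000000
  f'(0.000000) = 1.000000
  x_1 = 0.000000 - (-1.000000)/1.000000 = 1.000000
Iteration 2:
  f(1.000000) = 0.459698
  f'(1.000000) = 1.841471
  x_2 = 1.000000 - 0.459698/1.841471 = 0.750364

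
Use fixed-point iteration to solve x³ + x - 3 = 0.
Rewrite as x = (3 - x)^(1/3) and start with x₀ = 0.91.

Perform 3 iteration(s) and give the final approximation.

Equation: x³ + x - 3 = 0
Fixed-point form: x = (3 - x)^(1/3)
x₀ = 0.91

x_1 = g(0.910000) = 1.278543
x_2 = g(1.278543) = 1.198483
x_3 = g(1.198483) = 1.216782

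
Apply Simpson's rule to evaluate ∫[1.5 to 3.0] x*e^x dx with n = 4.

f(x) = x*e^x
a = 1.5, b = 3.0, n = 4
h = (b - a)/n = 0.375000

Simpson's rule: (h/3)[f(x₀) + 4f(x₁) + 2f(x₂) + ... + f(xₙ)]

x_0 = 1.5000, f(x_0) = 6.722534, coefficient = 1
x_1 = 1.8750, f(x_1) = 12.226536, coefficient = 4
x_2 = 2.2500, f(x_2) = 21.347406, coefficient = 2
x_3 = 2.6250, f(x_3) = 36.237007, coefficient = 4
x_4 = 3.0000, f(x_4) = 60.256611, coefficient = 1

I ≈ (0.375000/3) × 303.528128 = 37.941016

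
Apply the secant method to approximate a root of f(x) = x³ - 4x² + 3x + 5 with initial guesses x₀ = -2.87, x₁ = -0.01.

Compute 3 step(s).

f(x) = x³ - 4x² + 3x + 5
x₀ = -2.87, x₁ = -0.01

Secant formula: x_{n+1} = x_n - f(x_n)(x_n - x_{n-1})/(f(x_n) - f(x_{n-1}))

Iteration 1:
  f(-2.870000) = -60.197503
  f(-0.010000) = 4.969599
  x_2 = -0.010000 - 4.969599×(-0.010000 - (-2.870000))/(4.969599 - (-60.197503))
       = -0.228102
Iteration 2:
  f(-0.010000) = 4.969599
  f(-0.228102) = 4.095705
  x_3 = -0.228102 - 4.095705×(-0.228102 - (-0.010000))/(4.095705 - 4.969599)
       = -1.250286
Iteration 3:
  f(-0.228102) = 4.095705
  f(-1.250286) = -6.958179
  x_4 = -1.250286 - (-6.958179)×(-1.250286 - (-0.228102))/(-6.958179 - 4.095705)
       = -0.606843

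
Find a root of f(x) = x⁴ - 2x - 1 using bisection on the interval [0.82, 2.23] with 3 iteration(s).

f(x) = x⁴ - 2x - 1
Initial interval: [0.82, 2.23]

Iteration 1:
  c_1 = (0.820000 + 2.230000)/2 = 1.525000
  f(c_1) = f(1.525000) = 1.358532
  f(a) × f(c) < 0, new interval: [0.820000, 1.525000]
Iteration 2:
  c_2 = (0.820000 + 1.525000)/2 = 1.172500
  f(c_2) = f(1.172500) = -1.455045
  f(a) × f(c) ≥ 0, new interval: [1.172500, 1.525000]
Iteration 3:
  c_3 = (1.172500 + 1.525000)/2 = 1.348750
  f(c_3) = f(1.348750) = -0.388279
  f(a) × f(c) ≥ 0, new interval: [1.348750, 1.525000]

After 3 iteration(s), the approximation is c_3 = 1.348750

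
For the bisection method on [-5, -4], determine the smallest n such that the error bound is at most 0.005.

We need (b-a)/2^n ≤ 0.005
(-4 - (-5))/2^n ≤ 0.005
1/2^n ≤ 0.005
2^n ≥ 200
n ≥ log₂(200) = 7.64
n ≥ 8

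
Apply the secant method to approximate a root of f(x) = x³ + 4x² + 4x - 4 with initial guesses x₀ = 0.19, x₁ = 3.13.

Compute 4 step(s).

f(x) = x³ + 4x² + 4x - 4
x₀ = 0.19, x₁ = 3.13

Secant formula: x_{n+1} = x_n - f(x_n)(x_n - x_{n-1})/(f(x_n) - f(x_{n-1}))

Iteration 1:
  f(0.190000) = -3.088741
  f(3.130000) = 78.371897
  x_2 = 3.130000 - 78.371897×(3.130000 - 0.190000)/(78.371897 - (-3.088741))
       = 0.301476
Iteration 2:
  f(3.130000) = 78.371897
  f(0.301476) = -2.403145
  x_3 = 0.301476 - (-2.403145)×(0.301476 - 3.130000)/(-2.403145 - 78.371897)
       = 0.385628
Iteration 3:
  f(0.301476) = -2.403145
  f(0.385628) = -1.805309
  x_4 = 0.385628 - (-1.805309)×(0.385628 - 0.301476)/(-1.805309 - (-2.403145))
       = 0.639744
Iteration 4:
  f(0.385628) = -1.805309
  f(0.639744) = 0.457892
  x_5 = 0.639744 - 0.457892×(0.639744 - 0.385628)/(0.457892 - (-1.805309))
       = 0.588331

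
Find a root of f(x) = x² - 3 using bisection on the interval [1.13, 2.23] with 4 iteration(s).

f(x) = x² - 3
Initial interval: [1.13, 2.23]

Iteration 1:
  c_1 = (1.130000 + 2.230000)/2 = 1.680000
  f(c_1) = f(1.680000) = -0.177600
  f(a) × f(c) ≥ 0, new interval: [1.680000, 2.230000]
Iteration 2:
  c_2 = (1.680000 + 2.230000)/2 = 1.955000
  f(c_2) = f(1.955000) = 0.822025
  f(a) × f(c) < 0, new interval: [1.680000, 1.955000]
Iteration 3:
  c_3 = (1.680000 + 1.955000)/2 = 1.817500
  f(c_3) = f(1.817500) = 0.303306
  f(a) × f(c) < 0, new interval: [1.680000, 1.817500]
Iteration 4:
  c_4 = (1.680000 + 1.817500)/2 = 1.748750
  f(c_4) = f(1.748750) = 0.058127
  f(a) × f(c) < 0, new interval: [1.680000, 1.748750]

After 4 iteration(s), the approximation is c_4 = 1.748750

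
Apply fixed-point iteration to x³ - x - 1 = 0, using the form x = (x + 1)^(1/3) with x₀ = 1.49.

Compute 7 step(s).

Equation: x³ - x - 1 = 0
Fixed-point form: x = (x + 1)^(1/3)
x₀ = 1.49

x_1 = g(1.490000) = 1.355397
x_2 = g(1.355397) = 1.330520
x_3 = g(1.330520) = 1.325819
x_4 = g(1.325819) = 1.324927
x_5 = g(1.324927) = 1.324758
x_6 = g(1.324758) = 1.324726
x_7 = g(1.324726) = 1.324719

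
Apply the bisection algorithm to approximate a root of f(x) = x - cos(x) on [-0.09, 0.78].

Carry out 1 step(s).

f(x) = x - cos(x)
Initial interval: [-0.09, 0.78]

Iteration 1:
  c_1 = (-0.090000 + 0.780000)/2 = 0.345000
  f(c_1) = f(0.345000) = -0.596075
  f(a) × f(c) ≥ 0, new interval: [0.345000, 0.780000]

After 1 iteration(s), the approximation is c_1 = 0.345000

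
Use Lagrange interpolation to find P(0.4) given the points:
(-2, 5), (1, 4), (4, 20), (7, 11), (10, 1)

Lagrange interpolation formula:
P(x) = Σ yᵢ × Lᵢ(x)
where Lᵢ(x) = Π_{j≠i} (x - xⱼ)/(xᵢ - xⱼ)

L_0(0.4) = (0.4 - 1)/(-2 - 1) × (0.4 - 4)/(-2 - 4) × (0.4 - 7)/(-2 - 7) × (0.4 - 10)/(-2 - 10) = 0.070400
L_1(0.4) = (0.4 - (-2))/(1 - (-2)) × (0.4 - 4)/(1 - 4) × (0.4 - 7)/(1 - 7) × (0.4 - 10)/(1 - 10) = 1.126400
L_2(0.4) = (0.4 - (-2))/(4 - (-2)) × (0.4 - 1)/(4 - 1) × (0.4 - 7)/(4 - 7) × (0.4 - 10)/(4 - 10) = -0.281600
L_3(0.4) = (0.4 - (-2))/(7 - (-2)) × (0.4 - 1)/(7 - 1) × (0.4 - 4)/(7 - 4) × (0.4 - 10)/(7 - 10) = 0.102400
L_4(0.4) = (0.4 - (-2))/(10 - (-2)) × (0.4 - 1)/(10 - 1) × (0.4 - 4)/(10 - 4) × (0.4 - 7)/(10 - 7) = -0.017600

P(0.4) = 5×L_0(0.4) + 4×L_1(0.4) + 20×L_2(0.4) + 11×L_3(0.4) + 1×L_4(0.4)
P(0.4) = 0.334400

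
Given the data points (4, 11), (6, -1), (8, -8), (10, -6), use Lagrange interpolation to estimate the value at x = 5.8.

Lagrange interpolation formula:
P(x) = Σ yᵢ × Lᵢ(x)
where Lᵢ(x) = Π_{j≠i} (x - xⱼ)/(xᵢ - xⱼ)

L_0(5.8) = (5.8 - 6)/(4 - 6) × (5.8 - 8)/(4 - 8) × (5.8 - 10)/(4 - 10) = 0.038500
L_1(5.8) = (5.8 - 4)/(6 - 4) × (5.8 - 8)/(6 - 8) × (5.8 - 10)/(6 - 10) = 1.039500
L_2(5.8) = (5.8 - 4)/(8 - 4) × (5.8 - 6)/(8 - 6) × (5.8 - 10)/(8 - 10) = -0.094500
L_3(5.8) = (5.8 - 4)/(10 - 4) × (5.8 - 6)/(10 - 6) × (5.8 - 8)/(10 - 8) = 0.016500

P(5.8) = 11×L_0(5.8) + (-1)×L_1(5.8) + (-8)×L_2(5.8) + (-6)×L_3(5.8)
P(5.8) = 0.041000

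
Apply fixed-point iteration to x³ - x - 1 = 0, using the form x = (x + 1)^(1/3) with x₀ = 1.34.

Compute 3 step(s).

Equation: x³ - x - 1 = 0
Fixed-point form: x = (x + 1)^(1/3)
x₀ = 1.34

x_1 = g(1.340000) = 1.327614
x_2 = g(1.327614) = 1.325268
x_3 = g(1.325268) = 1.324822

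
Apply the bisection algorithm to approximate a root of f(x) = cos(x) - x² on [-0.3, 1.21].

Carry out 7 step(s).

f(x) = cos(x) - x²
Initial interval: [-0.3, 1.21]

Iteration 1:
  c_1 = (-0.300000 + 1.210000)/2 = 0.455000
  f(c_1) = f(0.455000) = 0.691236
  f(a) × f(c) ≥ 0, new interval: [0.455000, 1.210000]
Iteration 2:
  c_2 = (0.455000 + 1.210000)/2 = 0.832500
  f(c_2) = f(0.832500) = -0.020027
  f(a) × f(c) < 0, new interval: [0.455000, 0.832500]
Iteration 3:
  c_3 = (0.455000 + 0.832500)/2 = 0.643750
  f(c_3) = f(0.643750) = 0.385437
  f(a) × f(c) ≥ 0, new interval: [0.643750, 0.832500]
Iteration 4:
  c_4 = (0.643750 + 0.832500)/2 = 0.738125
  f(c_4) = f(0.738125) = 0.194903
  f(a) × f(c) ≥ 0, new interval: [0.738125, 0.832500]
Iteration 5:
  c_5 = (0.738125 + 0.832500)/2 = 0.785313
  f(c_5) = f(0.785313) = 0.090452
  f(a) × f(c) ≥ 0, new interval: [0.785313, 0.832500]
Iteration 6:
  c_6 = (0.785313 + 0.832500)/2 = 0.808906
  f(c_6) = f(0.808906) = 0.035961
  f(a) × f(c) ≥ 0, new interval: [0.808906, 0.832500]
Iteration 7:
  c_7 = (0.808906 + 0.832500)/2 = 0.820703
  f(c_7) = f(0.820703) = 0.008153
  f(a) × f(c) ≥ 0, new interval: [0.820703, 0.832500]

After 7 iteration(s), the approximation is c_7 = 0.820703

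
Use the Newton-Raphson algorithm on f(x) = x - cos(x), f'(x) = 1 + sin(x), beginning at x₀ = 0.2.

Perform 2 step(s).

f(x) = x - cos(x)
f'(x) = 1 + sin(x)
x₀ = 0.2

Newton-Raphson formula: x_{n+1} = x_n - f(x_n)/f'(x_n)

Iteration 1:
  f(0.200000) = -0.780067
  f'(0.200000) = 1.198669
  x_1 = 0.200000 - (-0.780067)/1.198669 = 0.850777
Iteration 2:
  f(0.850777) = 0.191378
  f'(0.850777) = 1.751793
  x_2 = 0.850777 - 0.191378/1.751793 = 0.741530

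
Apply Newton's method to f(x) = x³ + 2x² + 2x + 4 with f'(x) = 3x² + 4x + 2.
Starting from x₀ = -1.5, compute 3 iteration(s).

f(x) = x³ + 2x² + 2x + 4
f'(x) = 3x² + 4x + 2
x₀ = -1.5

Newton-Raphson formula: x_{n+1} = x_n - f(x_n)/f'(x_n)

Iteration 1:
  f(-1.500000) = 2.125000
  f'(-1.500000) = 2.750000
  x_1 = -1.500000 - 2.125000/2.750000 = -2.272727
Iteration 2:
  f(-2.272727) = -1.954170
  f'(-2.272727) = 8.404959
  x_2 = -2.272727 - (-1.954170)/8.404959 = -2.040225
Iteration 3:
  f(-2.040225) = -0.247889
  f'(-2.040225) = 6.326656
  x_3 = -2.040225 - (-0.247889)/6.326656 = -2.001044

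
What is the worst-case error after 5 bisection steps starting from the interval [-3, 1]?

Bisection error bound: |error| ≤ (b-a)/2^n
|error| ≤ (1 - (-3))/2^5 = 4/2^5
|error| ≤ 0.1250000000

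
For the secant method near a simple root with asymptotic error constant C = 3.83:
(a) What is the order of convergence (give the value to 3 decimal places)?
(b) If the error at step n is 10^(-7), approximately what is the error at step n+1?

(a) Secant method has superlinear convergence with order φ = (1+√5)/2 ≈ 1.618.
    This means |e_{n+1}| ≈ C|e_n|^1.618.

(b) With |e_n| = 10^(-7) and C = 3.83:
    |e_{n+1}| ≈ 3.83 × (10^(-7))^1.618 = 3.83 × 10^(-11.33)

(a) ≈ 1.618 (golden ratio); (b) |e_{n+1}| ≈ 1.807e-11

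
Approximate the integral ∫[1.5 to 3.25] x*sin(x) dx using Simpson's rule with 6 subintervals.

f(x) = x*sin(x)
a = 1.5, b = 3.25, n = 6
h = (b - a)/n = 0.291667

Simpson's rule: (h/3)[f(x₀) + 4f(x₁) + 2f(x₂) + ... + f(xₙ)]

x_0 = 1.5000, f(x_0) = 1.496242, coefficient = 1
x_1 = 1.7917, f(x_1) = 1.748142, coefficient = 4
x_2 = 2.0833, f(x_2) = 1.815632, coefficient = 2
x_3 = 2.3750, f(x_3) = 1.647502, coefficient = 4
x_4 = 2.6667, f(x_4) = 1.219394, coefficient = 2
x_5 = 2.9583, f(x_5) = 0.539113, coefficient = 4
x_6 = 3.2500, f(x_6) = -0.351634, coefficient = 1

I ≈ (0.291667/3) × 22.953685 = 2.231608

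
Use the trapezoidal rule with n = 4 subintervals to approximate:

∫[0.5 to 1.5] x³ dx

f(x) = x³
a = 0.5, b = 1.5, n = 4
h = (b - a)/n = 0.250000

Trapezoidal rule: (h/2)[f(x₀) + 2f(x₁) + 2f(x₂) + ... + f(xₙ)]

x_0 = 0.5000, f(x_0) = 0.125000, coefficient = 1
x_1 = 0.7500, f(x_1) = 0.421875, coefficient = 2
x_2 = 1.0000, f(x_2) = 1.000000, coefficient = 2
x_3 = 1.2500, f(x_3) = 1.953125, coefficient = 2
x_4 = 1.5000, f(x_4) = 3.375000, coefficient = 1

I ≈ (0.250000/2) × 10.250000 = 1.281250
Exact value: 1.250000
Error: 0.031250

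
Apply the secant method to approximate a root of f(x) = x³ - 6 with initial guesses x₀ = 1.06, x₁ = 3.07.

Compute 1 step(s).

f(x) = x³ - 6
x₀ = 1.06, x₁ = 3.07

Secant formula: x_{n+1} = x_n - f(x_n)(x_n - x_{n-1})/(f(x_n) - f(x_{n-1}))

Iteration 1:
  f(1.060000) = -4.808984
  f(3.070000) = 22.934443
  x_2 = 3.070000 - 22.934443×(3.070000 - 1.060000)/(22.934443 - (-4.808984))
       = 1.408409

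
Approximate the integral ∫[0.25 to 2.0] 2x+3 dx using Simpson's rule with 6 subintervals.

f(x) = 2x+3
a = 0.25, b = 2.0, n = 6
h = (b - a)/n = 0.291667

Simpson's rule: (h/3)[f(x₀) + 4f(x₁) + 2f(x₂) + ... + f(xₙ)]

x_0 = 0.2500, f(x_0) = 3.500000, coefficient = 1
x_1 = 0.5417, f(x_1) = 4.083333, coefficient = 4
x_2 = 0.8333, f(x_2) = 4.666667, coefficient = 2
x_3 = 1.1250, f(x_3) = 5.250000, coefficient = 4
x_4 = 1.4167, f(x_4) = 5.833333, coefficient = 2
x_5 = 1.7083, f(x_5) = 6.416667, coefficient = 4
x_6 = 2.0000, f(x_6) = 7.000000, coefficient = 1

I ≈ (0.291667/3) × 94.500000 = 9.187500
Exact value: 9.187500
Error: 0.000000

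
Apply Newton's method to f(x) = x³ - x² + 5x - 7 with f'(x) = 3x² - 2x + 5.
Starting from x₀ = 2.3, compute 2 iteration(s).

f(x) = x³ - x² + 5x - 7
f'(x) = 3x² - 2x + 5
x₀ = 2.3

Newton-Raphson formula: x_{n+1} = x_n - f(x_n)/f'(x_n)

Iteration 1:
  f(2.300000) = 11.377000
  f'(2.300000) = 16.270000
  x_1 = 2.300000 - 11.377000/16.270000 = 1.600738
Iteration 2:
  f(1.600738) = 2.542994
  f'(1.600738) = 9.485607
  x_2 = 1.600738 - 2.542994/9.485607 = 1.332648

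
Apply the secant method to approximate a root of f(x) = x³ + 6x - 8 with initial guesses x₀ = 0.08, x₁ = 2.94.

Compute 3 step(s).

f(x) = x³ + 6x - 8
x₀ = 0.08, x₁ = 2.94

Secant formula: x_{n+1} = x_n - f(x_n)(x_n - x_{n-1})/(f(x_n) - f(x_{n-1}))

Iteration 1:
  f(0.080000) = -7.519488
  f(2.940000) = 35.052184
  x_2 = 2.940000 - 35.052184×(2.940000 - 0.080000)/(35.052184 - (-7.519488))
       = 0.585165
Iteration 2:
  f(2.940000) = 35.052184
  f(0.585165) = -4.288636
  x_3 = 0.585165 - (-4.288636)×(0.585165 - 2.940000)/(-4.288636 - 35.052184)
       = 0.841872
Iteration 3:
  f(0.585165) = -4.288636
  f(0.841872) = -2.352097
  x_4 = 0.841872 - (-2.352097)×(0.841872 - 0.585165)/(-2.352097 - (-4.288636))
       = 1.153664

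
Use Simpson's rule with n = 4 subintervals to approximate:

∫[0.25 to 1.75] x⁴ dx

f(x) = x⁴
a = 0.25, b = 1.75, n = 4
h = (b - a)/n = 0.375000

Simpson's rule: (h/3)[f(x₀) + 4f(x₁) + 2f(x₂) + ... + f(xₙ)]

x_0 = 0.2500, f(x_0) = 0.003906, coefficient = 1
x_1 = 0.6250, f(x_1) = 0.152588, coefficient = 4
x_2 = 1.0000, f(x_2) = 1.000000, coefficient = 2
x_3 = 1.3750, f(x_3) = 3.574463, coefficient = 4
x_4 = 1.7500, f(x_4) = 9.378906, coefficient = 1

I ≈ (0.375000/3) × 26.291016 = 3.286377
Exact value: 3.282422
Error: 0.003955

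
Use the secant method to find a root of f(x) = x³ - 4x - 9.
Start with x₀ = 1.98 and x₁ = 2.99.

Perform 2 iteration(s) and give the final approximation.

f(x) = x³ - 4x - 9
x₀ = 1.98, x₁ = 2.99

Secant formula: x_{n+1} = x_n - f(x_n)(x_n - x_{n-1})/(f(x_n) - f(x_{n-1}))

Iteration 1:
  f(1.980000) = -9.157608
  f(2.990000) = 5.770899
  x_2 = 2.990000 - 5.770899×(2.990000 - 1.980000)/(5.770899 - (-9.157608))
       = 2.599565
Iteration 2:
  f(2.990000) = 5.770899
  f(2.599565) = -1.831076
  x_3 = 2.599565 - (-1.831076)×(2.599565 - 2.990000)/(-1.831076 - 5.770899)
       = 2.693609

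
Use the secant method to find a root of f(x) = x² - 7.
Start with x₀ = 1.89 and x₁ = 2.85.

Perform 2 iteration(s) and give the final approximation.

f(x) = x² - 7
x₀ = 1.89, x₁ = 2.85

Secant formula: x_{n+1} = x_n - f(x_n)(x_n - x_{n-1})/(f(x_n) - f(x_{n-1}))

Iteration 1:
  f(1.890000) = -3.427900
  f(2.850000) = 1.122500
  x_2 = 2.850000 - 1.122500×(2.850000 - 1.890000)/(1.122500 - (-3.427900))
       = 2.613186
Iteration 2:
  f(2.850000) = 1.122500
  f(2.613186) = -0.171261
  x_3 = 2.613186 - (-0.171261)×(2.613186 - 2.850000)/(-0.171261 - 1.122500)
       = 2.644534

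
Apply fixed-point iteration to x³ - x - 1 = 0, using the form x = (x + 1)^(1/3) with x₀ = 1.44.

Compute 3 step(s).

Equation: x³ - x - 1 = 0
Fixed-point form: x = (x + 1)^(1/3)
x₀ = 1.44

x_1 = g(1.440000) = 1.346263
x_2 = g(1.346263) = 1.328798
x_3 = g(1.328798) = 1.325492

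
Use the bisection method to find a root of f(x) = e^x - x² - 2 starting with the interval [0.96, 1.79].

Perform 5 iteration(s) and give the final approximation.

f(x) = e^x - x² - 2
Initial interval: [0.96, 1.79]

Iteration 1:
  c_1 = (0.960000 + 1.790000)/2 = 1.375000
  f(c_1) = f(1.375000) = 0.064452
  f(a) × f(c) < 0, new interval: [0.960000, 1.375000]
Iteration 2:
  c_2 = (0.960000 + 1.375000)/2 = 1.167500
  f(c_2) = f(1.167500) = -0.149109
  f(a) × f(c) ≥ 0, new interval: [1.167500, 1.375000]
Iteration 3:
  c_3 = (1.167500 + 1.375000)/2 = 1.271250
  f(c_3) = f(1.271250) = -0.050770
  f(a) × f(c) ≥ 0, new interval: [1.271250, 1.375000]
Iteration 4:
  c_4 = (1.271250 + 1.375000)/2 = 1.323125
  f(c_4) = f(1.323125) = 0.004478
  f(a) × f(c) < 0, new interval: [1.271250, 1.323125]
Iteration 5:
  c_5 = (1.271250 + 1.323125)/2 = 1.297188
  f(c_5) = f(1.297188) = -0.023704
  f(a) × f(c) ≥ 0, new interval: [1.297188, 1.323125]

After 5 iteration(s), the approximation is c_5 = 1.297188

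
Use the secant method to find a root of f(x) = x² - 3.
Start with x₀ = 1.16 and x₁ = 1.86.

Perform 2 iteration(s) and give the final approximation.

f(x) = x² - 3
x₀ = 1.16, x₁ = 1.86

Secant formula: x_{n+1} = x_n - f(x_n)(x_n - x_{n-1})/(f(x_n) - f(x_{n-1}))

Iteration 1:
  f(1.160000) = -1.654400
  f(1.860000) = 0.459600
  x_2 = 1.860000 - 0.459600×(1.860000 - 1.160000)/(0.459600 - (-1.654400))
       = 1.707815
Iteration 2:
  f(1.860000) = 0.459600
  f(1.707815) = -0.083369
  x_3 = 1.707815 - (-0.083369)×(1.707815 - 1.860000)/(-0.083369 - 0.459600)
       = 1.731182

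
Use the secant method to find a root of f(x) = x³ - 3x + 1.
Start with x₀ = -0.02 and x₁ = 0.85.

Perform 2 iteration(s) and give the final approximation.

f(x) = x³ - 3x + 1
x₀ = -0.02, x₁ = 0.85

Secant formula: x_{n+1} = x_n - f(x_n)(x_n - x_{n-1})/(f(x_n) - f(x_{n-1}))

Iteration 1:
  f(-0.020000) = 1.059992
  f(0.850000) = -0.935875
  x_2 = 0.850000 - (-0.935875)×(0.850000 - (-0.020000))/(-0.935875 - 1.059992)
       = 0.442051
Iteration 2:
  f(0.850000) = -0.935875
  f(0.442051) = -0.239773
  x_3 = 0.442051 - (-0.239773)×(0.442051 - 0.850000)/(-0.239773 - (-0.935875))
       = 0.301533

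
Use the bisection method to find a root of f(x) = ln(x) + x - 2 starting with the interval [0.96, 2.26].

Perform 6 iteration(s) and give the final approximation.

f(x) = ln(x) + x - 2
Initial interval: [0.96, 2.26]

Iteration 1:
  c_1 = (0.960000 + 2.260000)/2 = 1.610000
  f(c_1) = f(1.610000) = 0.086234
  f(a) × f(c) < 0, new interval: [0.960000, 1.610000]
Iteration 2:
  c_2 = (0.960000 + 1.610000)/2 = 1.285000
  f(c_2) = f(1.285000) = -0.464241
  f(a) × f(c) ≥ 0, new interval: [1.285000, 1.610000]
Iteration 3:
  c_3 = (1.285000 + 1.610000)/2 = 1.447500
  f(c_3) = f(1.447500) = -0.182662
  f(a) × f(c) ≥ 0, new interval: [1.447500, 1.610000]
Iteration 4:
  c_4 = (1.447500 + 1.610000)/2 = 1.528750
  f(c_4) = f(1.528750) = -0.046800
  f(a) × f(c) ≥ 0, new interval: [1.528750, 1.610000]
Iteration 5:
  c_5 = (1.528750 + 1.610000)/2 = 1.569375
  f(c_5) = f(1.569375) = 0.020052
  f(a) × f(c) < 0, new interval: [1.528750, 1.569375]
Iteration 6:
  c_6 = (1.528750 + 1.569375)/2 = 1.549062
  f(c_6) = f(1.549062) = -0.013288
  f(a) × f(c) ≥ 0, new interval: [1.549062, 1.569375]

After 6 iteration(s), the approximation is c_6 = 1.549062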